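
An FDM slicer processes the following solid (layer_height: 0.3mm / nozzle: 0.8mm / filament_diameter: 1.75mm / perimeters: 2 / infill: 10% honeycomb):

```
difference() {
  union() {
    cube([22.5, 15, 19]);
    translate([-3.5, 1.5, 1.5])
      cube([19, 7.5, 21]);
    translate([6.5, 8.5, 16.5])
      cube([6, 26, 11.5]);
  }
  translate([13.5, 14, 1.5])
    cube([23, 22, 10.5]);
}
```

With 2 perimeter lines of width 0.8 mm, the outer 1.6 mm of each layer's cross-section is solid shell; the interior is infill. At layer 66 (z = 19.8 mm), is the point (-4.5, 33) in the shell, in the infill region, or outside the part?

outside

At z = 19.8 mm: the cube is absent (z outside [0, 19]); the cube at (-3.5, 1.5) is present — its section is the full 19×7.5 rectangle; the 6×26 cube at (6.5, 8.5) contributes its full rectangle; Merging all regions: the regions partially overlap (shared area 3.00 mm²), so overlapping operands fuse into one piece — 1 connected region; the cube at (13.5, 14) is not intersected at this z (z outside [1.5, 12]); Subtracting the remaining from the first: none of the subtracted shapes is present at this height, so that combined region is unchanged — 1 connected region. Overall, the cross-section is a single solid region. The nearest boundary edge runs (6.50, 9.00)→(6.50, 34.50); distance from the point to it = 11.00 mm. The point is not inside any of the regions above, so it lies outside the cross-section (11.00 mm from the nearest boundary).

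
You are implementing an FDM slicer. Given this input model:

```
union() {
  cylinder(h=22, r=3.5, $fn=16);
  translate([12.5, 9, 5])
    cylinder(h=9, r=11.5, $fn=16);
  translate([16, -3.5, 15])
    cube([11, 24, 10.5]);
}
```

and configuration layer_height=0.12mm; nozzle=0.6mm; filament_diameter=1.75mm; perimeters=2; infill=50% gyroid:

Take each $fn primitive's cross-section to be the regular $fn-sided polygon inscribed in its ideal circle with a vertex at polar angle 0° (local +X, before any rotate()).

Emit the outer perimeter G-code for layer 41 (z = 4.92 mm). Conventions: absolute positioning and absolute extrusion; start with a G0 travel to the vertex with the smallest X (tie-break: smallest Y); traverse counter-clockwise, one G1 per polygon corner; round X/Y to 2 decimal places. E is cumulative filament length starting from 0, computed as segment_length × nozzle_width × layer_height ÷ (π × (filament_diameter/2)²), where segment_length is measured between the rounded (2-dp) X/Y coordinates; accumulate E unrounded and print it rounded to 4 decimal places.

G0 X-3.50 Y0.00 Z4.92
G1 X-3.23 Y-1.34 E0.0409
G1 X-2.47 Y-2.47 E0.0817
G1 X-1.34 Y-3.23 E0.1224
G1 X0.00 Y-3.50 E0.1634
G1 X1.34 Y-3.23 E0.2043
G1 X2.47 Y-2.47 E0.2450
G1 X3.23 Y-1.34 E0.2858
G1 X3.50 Y0.00 E0.3267
G1 X3.23 Y1.34 E0.3676
G1 X2.47 Y2.47 E0.4084
G1 X1.34 Y3.23 E0.4492
G1 X0.00 Y3.50 E0.4901
G1 X-1.34 Y3.23 E0.5310
G1 X-2.47 Y2.47 E0.5718
G1 X-3.23 Y1.34 E0.6125
G1 X-3.50 Y0.00 E0.6535

At z = 4.92 mm: the r=3.5 cylinder contributes a regular 16-gon of circumradius 3.5; the cylinder at (12.5, 9) is absent (z outside [5, 14]); the cube at (16, -3.5) does not reach this height (z outside [15, 25.5]); Merging all regions: only the r=3.5 cylinder is present, so the union is just that shape — 1 connected region. The outline is a single polygon with 16 vertices. Extrusion per mm of travel: 0.6 × 0.12 / (π × 0.875²) = 0.029934. Accumulating E over each segment gives final E = 0.6535.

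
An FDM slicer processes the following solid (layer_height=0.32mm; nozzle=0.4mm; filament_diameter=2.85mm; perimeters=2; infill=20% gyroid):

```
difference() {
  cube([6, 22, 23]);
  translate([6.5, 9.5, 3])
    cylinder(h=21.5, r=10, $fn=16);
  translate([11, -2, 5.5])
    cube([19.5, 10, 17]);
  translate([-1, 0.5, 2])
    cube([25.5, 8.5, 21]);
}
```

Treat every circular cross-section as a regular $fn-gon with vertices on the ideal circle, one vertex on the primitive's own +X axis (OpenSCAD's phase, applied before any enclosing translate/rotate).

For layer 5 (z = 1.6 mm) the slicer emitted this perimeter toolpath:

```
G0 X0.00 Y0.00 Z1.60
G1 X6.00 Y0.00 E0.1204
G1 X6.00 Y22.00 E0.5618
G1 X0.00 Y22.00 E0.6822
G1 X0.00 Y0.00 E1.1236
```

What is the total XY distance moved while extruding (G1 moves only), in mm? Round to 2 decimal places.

56.00 mm

Sum the Euclidean lengths of each G1 segment: total = 56.00 mm.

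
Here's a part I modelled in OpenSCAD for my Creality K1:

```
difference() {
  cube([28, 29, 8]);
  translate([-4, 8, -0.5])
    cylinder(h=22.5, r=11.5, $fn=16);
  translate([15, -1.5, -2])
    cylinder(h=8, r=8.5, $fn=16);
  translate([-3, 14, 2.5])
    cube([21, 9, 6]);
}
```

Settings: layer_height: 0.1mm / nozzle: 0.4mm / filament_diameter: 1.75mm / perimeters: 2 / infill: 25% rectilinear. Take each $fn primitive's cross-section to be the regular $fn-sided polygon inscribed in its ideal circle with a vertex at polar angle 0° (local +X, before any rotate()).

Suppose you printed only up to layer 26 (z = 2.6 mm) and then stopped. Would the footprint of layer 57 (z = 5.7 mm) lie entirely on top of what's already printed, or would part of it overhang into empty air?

Compare the two slices. At z = 2.6: the cube is present — its section is the full 28×29 rectangle (area 812.00 mm²); the r=11.5 cylinder at (-4, 8) gives a regular 16-gon of circumradius 11.5 (constant along its height) (area = (16/2)·11.500²·sin(360°/16) = 404.88 mm²); the cylinder at (15, -1.5): section is a regular 16-gon, circumradius r=8.5 (area = (16/2)·8.500²·sin(360°/16) = 221.19 mm²); the 21×9 cube at (-3, 14) contributes its full rectangle (area 189.00 mm²); After the difference (first − rest): starting from the 28×29 cube (812.00 mm²), the r=11.5 cylinder at (-4, 8) partially overlaps it — only the 107.41 mm² overlap (of its 404.88 mm²) is removed, clipping the outline; the r=8.5 cylinder at (15, -1.5) partially overlaps it — only the 85.54 mm² overlap (of its 221.19 mm²) is removed, clipping the outline; the 21×9 cube at (-3, 14) partially overlaps it — only the 146.01 mm² overlap (of its 189.00 mm²) is removed, clipping the outline — area = 473.04 mm². At z = 5.7: the cube is present — its section is the full 28×29 rectangle (area 812.00 mm²); the r=11.5 cylinder at (-4, 8) gives a regular 16-gon of circumradius 11.5 (constant along its height) (area = (16/2)·11.500²·sin(360°/16) = 404.88 mm²); the r=8.5 cylinder at (15, -1.5) contributes a regular 16-gon of circumradius 8.5 (area = (16/2)·8.500²·sin(360°/16) = 221.19 mm²); the cube at (-3, 14) is present — its section is the full 21×9 rectangle (area 189.00 mm²); Taking the first minus the rest: starting from the 28×29 cube (812.00 mm²), the r=11.5 cylinder at (-4, 8) partially overlaps it — only the 107.41 mm² overlap (of its 404.88 mm²) is removed, clipping the outline; the r=8.5 cylinder at (15, -1.5) partially overlaps it — only the 85.54 mm² overlap (of its 221.19 mm²) is removed, clipping the outline; the 21×9 cube at (-3, 14) partially overlaps it — only the 146.01 mm² overlap (of its 189.00 mm²) is removed, clipping the outline — area = 473.04 mm². Checking containment: the cross-section at z = 5.7 is a subset of the cross-section at z = 2.6.

entirely on top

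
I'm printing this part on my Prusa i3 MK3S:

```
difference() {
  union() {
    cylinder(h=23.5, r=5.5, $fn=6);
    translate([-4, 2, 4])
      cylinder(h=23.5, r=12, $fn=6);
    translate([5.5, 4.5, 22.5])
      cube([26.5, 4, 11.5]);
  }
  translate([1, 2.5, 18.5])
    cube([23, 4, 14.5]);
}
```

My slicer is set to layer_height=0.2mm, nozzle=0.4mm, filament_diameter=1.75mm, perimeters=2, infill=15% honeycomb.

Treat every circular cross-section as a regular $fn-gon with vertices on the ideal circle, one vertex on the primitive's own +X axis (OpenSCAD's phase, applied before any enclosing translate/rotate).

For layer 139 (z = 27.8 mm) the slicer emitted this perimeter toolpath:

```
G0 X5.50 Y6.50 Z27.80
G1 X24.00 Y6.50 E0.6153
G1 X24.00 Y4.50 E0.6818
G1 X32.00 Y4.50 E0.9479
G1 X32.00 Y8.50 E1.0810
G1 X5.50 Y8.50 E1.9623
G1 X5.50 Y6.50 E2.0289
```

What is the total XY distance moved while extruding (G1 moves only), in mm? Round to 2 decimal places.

Sum the Euclidean lengths of each G1 segment: total = 61.00 mm.

61.00 mm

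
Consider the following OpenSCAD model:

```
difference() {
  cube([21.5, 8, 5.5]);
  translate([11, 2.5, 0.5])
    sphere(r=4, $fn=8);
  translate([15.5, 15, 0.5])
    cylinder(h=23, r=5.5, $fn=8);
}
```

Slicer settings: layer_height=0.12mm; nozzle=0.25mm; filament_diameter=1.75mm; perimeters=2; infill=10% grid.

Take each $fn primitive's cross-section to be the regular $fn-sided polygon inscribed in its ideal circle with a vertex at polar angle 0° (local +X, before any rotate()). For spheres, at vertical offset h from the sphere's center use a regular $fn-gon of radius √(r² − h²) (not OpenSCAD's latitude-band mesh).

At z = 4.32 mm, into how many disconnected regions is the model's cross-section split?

1

At z = 4.32 mm: the 21.5×8 cube contributes its full rectangle; the r=4 sphere at (11, 2.5) slices to a regular 8-gon of circumradius 1.186 (√(r²−h²) with h=3.82 from center); the r=5.5 cylinder at (15.5, 15) contributes a regular 8-gon of circumradius 5.5; Subtracting the remaining from the first: starting from the 21.5×8 cube, the r=4 sphere at (11, 2.5) lies wholly inside it (removes its full 3.98 mm² and its 7.26 mm outline becomes a hole wall); the r=5.5 cylinder at (15.5, 15) misses the remaining region (no effect) — 1 connected region with 1 hole. The result has 1 disconnected region.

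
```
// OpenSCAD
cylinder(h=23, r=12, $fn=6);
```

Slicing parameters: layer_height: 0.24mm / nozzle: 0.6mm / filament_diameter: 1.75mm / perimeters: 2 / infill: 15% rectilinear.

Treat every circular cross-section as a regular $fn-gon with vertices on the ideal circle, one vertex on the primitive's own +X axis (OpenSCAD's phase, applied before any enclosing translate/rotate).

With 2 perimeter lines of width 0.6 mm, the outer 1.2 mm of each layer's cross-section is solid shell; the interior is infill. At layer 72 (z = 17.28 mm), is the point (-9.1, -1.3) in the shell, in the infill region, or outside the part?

At z = 17.28 mm: the r=12 cylinder gives a regular 6-gon of circumradius 12 (constant along its height). Overall, the cross-section is a single solid region. The nearest boundary edge runs (-12.00, 0.00)→(-6.00, -10.39); distance from the point to it = 1.86 mm. The point is inside the cross-section and 1.86 mm from the nearest boundary — more than the 1.2 mm shell width (2 × 0.6), so it's in the infill interior.

infill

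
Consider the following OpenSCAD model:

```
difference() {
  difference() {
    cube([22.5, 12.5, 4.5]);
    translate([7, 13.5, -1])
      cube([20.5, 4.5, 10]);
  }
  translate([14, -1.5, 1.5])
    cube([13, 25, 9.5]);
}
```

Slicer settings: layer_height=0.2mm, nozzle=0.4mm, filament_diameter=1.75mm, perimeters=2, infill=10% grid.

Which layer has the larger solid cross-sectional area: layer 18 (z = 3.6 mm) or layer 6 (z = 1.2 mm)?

layer 6 (z = 1.2 mm)

Layer 18 (z = 3.6): the cube (footprint 22.5×12.5) is included at this height (area 281.25 mm²); the cube at (7, 13.5) (footprint 20.5×4.5) is included at this height (area 92.25 mm²); After the difference (first − rest): starting from the 22.5×12.5 cube (281.25 mm²), the 20.5×4.5 cube at (7, 13.5) misses the remaining region (no effect) — area = 281.25 mm²; the cube at (14, -1.5) is present — its section is the full 13×25 rectangle (area 325.00 mm²); Taking the first minus the rest: starting from that combined region (281.25 mm²), the 13×25 cube at (14, -1.5) partially overlaps it — only the 106.25 mm² overlap (of its 325.00 mm²) is removed, clipping the outline — area = 175.00 mm². So its area = 175.00 mm². Layer 6 (z = 1.2): the 22.5×12.5 cube contributes its full rectangle (area 281.25 mm²); the cube at (7, 13.5) is present — its section is the full 20.5×4.5 rectangle (area 92.25 mm²); Subtracting the remaining from the first: starting from the 22.5×12.5 cube (281.25 mm²), the 20.5×4.5 cube at (7, 13.5) misses the remaining region (no effect) — area = 281.25 mm²; the cube at (14, -1.5) is not intersected at this z (z outside [1.5, 11]); After the difference (first − rest): none of the subtracted shapes is present at this height, so the result so far is unchanged — area = 281.25 mm². So its area = 281.25 mm². Layer 6 is larger (281.25 vs 175.00 mm²).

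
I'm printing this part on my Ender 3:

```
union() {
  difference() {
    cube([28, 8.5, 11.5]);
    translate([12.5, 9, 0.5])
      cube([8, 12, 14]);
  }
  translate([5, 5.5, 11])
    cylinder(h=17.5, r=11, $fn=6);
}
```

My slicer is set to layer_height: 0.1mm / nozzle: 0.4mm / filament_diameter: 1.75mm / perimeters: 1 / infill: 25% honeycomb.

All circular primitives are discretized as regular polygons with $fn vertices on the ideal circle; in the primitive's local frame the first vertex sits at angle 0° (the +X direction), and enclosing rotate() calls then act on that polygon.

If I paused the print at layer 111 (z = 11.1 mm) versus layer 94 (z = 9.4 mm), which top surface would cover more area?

Layer 111 (z = 11.1): the cube (footprint 28×8.5) is included at this height (area 238.00 mm²); the cube at (12.5, 9) (footprint 8×12) is included at this height (area 96.00 mm²); After the difference (first − rest): starting from the 28×8.5 cube (238.00 mm²), the 8×12 cube at (12.5, 9) misses the remaining region (no effect) — area = 238.00 mm²; the r=11 cylinder at (5, 5.5) gives a regular 6-gon of circumradius 11 (constant along its height) (area = (6/2)·11.000²·sin(360°/6) = 314.37 mm²); Merging all regions: the regions partially overlap — summed areas 552.37 mm² minus the doubly-counted overlap 124.67 mm² gives 427.70 mm² — area = 427.70 mm². So its area = 427.70 mm². Layer 94 (z = 9.4): the 28×8.5 cube contributes its full rectangle (area 238.00 mm²); the cube at (12.5, 9) is present — its section is the full 8×12 rectangle (area 96.00 mm²); Taking the first minus the rest: starting from the 28×8.5 cube (238.00 mm²), the 8×12 cube at (12.5, 9) misses the remaining region (no effect) — area = 238.00 mm²; the cylinder at (5, 5.5) is not intersected at this z (z outside [11, 28.5]); Taking the union: only that combined region is present, so the union is just that shape — area = 238.00 mm². So its area = 238.00 mm². Layer 111 is larger (427.70 vs 238.00 mm²).

layer 111 (z = 11.1 mm)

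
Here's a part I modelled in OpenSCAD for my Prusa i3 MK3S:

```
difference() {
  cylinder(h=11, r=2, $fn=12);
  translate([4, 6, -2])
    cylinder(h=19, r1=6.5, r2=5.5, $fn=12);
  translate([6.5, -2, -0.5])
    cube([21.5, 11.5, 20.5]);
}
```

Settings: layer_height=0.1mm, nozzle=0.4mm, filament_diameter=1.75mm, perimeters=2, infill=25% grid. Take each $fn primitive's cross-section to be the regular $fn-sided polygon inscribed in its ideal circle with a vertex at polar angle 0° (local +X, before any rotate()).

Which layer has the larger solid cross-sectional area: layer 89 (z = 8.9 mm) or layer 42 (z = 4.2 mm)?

layer 89 (z = 8.9 mm)

Layer 89 (z = 8.9): the r=2 cylinder contributes a regular 12-gon of circumradius 2 (area = (12/2)·2.000²·sin(360°/12) = 12.00 mm²); the cone at (4, 6) (r1=6.5→r2=5.5) has section circumradius 5.926 here — a regular 12-gon (area = (12/2)·5.926²·sin(360°/12) = 105.36 mm²); the cube at (6.5, -2) is present — its section is the full 21.5×11.5 rectangle (area 247.25 mm²); Taking the first minus the rest: starting from the r=2 cylinder (12.00 mm²), the cone at (4, 6) partially overlaps it — only the 0.91 mm² overlap (of its 105.36 mm²) is removed, clipping the outline; the 21.5×11.5 cube at (6.5, -2) misses the remaining region (no effect) — area = 11.09 mm². So its area = 11.09 mm². Layer 42 (z = 4.2): the r=2 cylinder contributes a regular 12-gon of circumradius 2 (area = (12/2)·2.000²·sin(360°/12) = 12.00 mm²); the cone at (4, 6) (r1=6.5→r2=5.5) has section circumradius 6.174 here — a regular 12-gon (area = (12/2)·6.174²·sin(360°/12) = 114.34 mm²); the cube at (6.5, -2) is present — its section is the full 21.5×11.5 rectangle (area 247.25 mm²); Subtracting the remaining from the first: starting from the r=2 cylinder (12.00 mm²), the cone at (4, 6) partially overlaps it — only the 1.53 mm² overlap (of its 114.34 mm²) is removed, clipping the outline; the 21.5×11.5 cube at (6.5, -2) misses the remaining region (no effect) — area = 10.47 mm². So its area = 10.47 mm². Layer 89 is larger (11.09 vs 10.47 mm²).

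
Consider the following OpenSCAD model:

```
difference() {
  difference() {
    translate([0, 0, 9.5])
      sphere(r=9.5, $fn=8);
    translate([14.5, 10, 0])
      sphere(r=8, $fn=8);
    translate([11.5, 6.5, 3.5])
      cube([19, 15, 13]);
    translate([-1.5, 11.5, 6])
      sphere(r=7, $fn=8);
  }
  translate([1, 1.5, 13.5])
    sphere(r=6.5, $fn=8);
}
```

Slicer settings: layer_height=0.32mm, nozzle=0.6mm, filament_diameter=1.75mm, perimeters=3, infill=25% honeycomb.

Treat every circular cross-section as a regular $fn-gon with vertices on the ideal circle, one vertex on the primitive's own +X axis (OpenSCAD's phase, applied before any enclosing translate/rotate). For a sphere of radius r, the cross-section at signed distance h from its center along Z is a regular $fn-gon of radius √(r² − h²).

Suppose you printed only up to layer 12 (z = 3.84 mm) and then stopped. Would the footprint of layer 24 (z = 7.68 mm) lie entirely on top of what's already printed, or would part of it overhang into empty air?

Compare the two slices. At z = 3.84: the sphere: section is a regular 8-gon, circumradius = √(r²−h²) = √(9.5²−5.66²) = 7.630 (area = (8/2)·7.630²·sin(360°/8) = 164.66 mm²); the r=8 sphere at (14.5, 10) slices to a regular 8-gon of circumradius 7.018 (√(r²−h²) with h=3.84 from center) (area = (8/2)·7.018²·sin(360°/8) = 139.31 mm²); the cube at (11.5, 6.5) (footprint 19×15) is included at this height (area 285.00 mm²); the r=7 sphere at (-1.5, 11.5) contributes a regular 8-gon of circumradius √(7²−2.16²) = 6.658 (area = (8/2)·6.658²·sin(360°/8) = 125.40 mm²); Taking the first minus the rest: starting from the r=9.5 sphere (164.66 mm²), the r=8 sphere at (14.5, 10) misses the remaining region (no effect); the 19×15 cube at (11.5, 6.5) misses the remaining region (no effect); the r=7 sphere at (-1.5, 11.5) partially overlaps it — only the 8.92 mm² overlap (of its 125.40 mm²) is removed, clipping the outline — area = 155.74 mm²; the sphere at (1, 1.5) does not reach this height (|z−center|=9.660 > r=6.5); After the difference (first − rest): none of the subtracted shapes is present at this height, so that combined region is unchanged — area = 155.74 mm². At z = 7.68: the sphere: section is a regular 8-gon, circumradius = √(r²−h²) = √(9.5²−1.82²) = 9.324 (area = (8/2)·9.324²·sin(360°/8) = 245.90 mm²); the r=8 sphere at (14.5, 10) slices to a regular 8-gon of circumradius 2.240 (√(r²−h²) with h=7.68 from center) (area = (8/2)·2.240²·sin(360°/8) = 14.19 mm²); the 19×15 cube at (11.5, 6.5) contributes its full rectangle (area 285.00 mm²); the r=7 sphere at (-1.5, 11.5) slices to a regular 8-gon of circumradius 6.795 (√(r²−h²) with h=1.68 from center) (area = (8/2)·6.795²·sin(360°/8) = 130.61 mm²); Taking the first minus the rest: starting from the r=9.5 sphere (245.90 mm²), the r=8 sphere at (14.5, 10) misses the remaining region (no effect); the 19×15 cube at (11.5, 6.5) misses the remaining region (no effect); the r=7 sphere at (-1.5, 11.5) partially overlaps it — only the 24.61 mm² overlap (of its 130.61 mm²) is removed, clipping the outline — area = 221.28 mm²; the r=6.5 sphere at (1, 1.5) contributes a regular 8-gon of circumradius √(6.5²−5.82²) = 2.894 (area = (8/2)·2.894²·sin(360°/8) = 23.70 mm²); Taking the first minus the rest: starting from the result so far (221.28 mm²), the r=6.5 sphere at (1, 1.5) lies wholly inside it (removes its full 23.70 mm² and its 17.72 mm outline becomes a hole wall) — area = 197.59 mm². Checking containment: at z = 7.68 the cross-section extends beyond the z = 3.84 cross-section by about 66.49 mm².

part overhangs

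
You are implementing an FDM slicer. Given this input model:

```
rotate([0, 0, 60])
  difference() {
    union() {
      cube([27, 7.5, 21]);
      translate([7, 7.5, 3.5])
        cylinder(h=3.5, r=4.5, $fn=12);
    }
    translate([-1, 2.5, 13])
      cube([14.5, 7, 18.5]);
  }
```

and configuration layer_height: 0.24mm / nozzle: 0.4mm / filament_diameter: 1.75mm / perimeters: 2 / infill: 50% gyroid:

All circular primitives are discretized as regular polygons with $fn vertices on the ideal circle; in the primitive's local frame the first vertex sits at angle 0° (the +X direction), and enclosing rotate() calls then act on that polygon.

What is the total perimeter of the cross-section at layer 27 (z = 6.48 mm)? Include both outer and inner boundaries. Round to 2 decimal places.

73.98 mm

At z = 6.48 mm: the cube is present — its section is the full 27×7.5 rectangle (perimeter 69.00 mm); the cylinder at (7, 7.5): section is a regular 12-gon, circumradius r=4.5 (perimeter = 2·12·4.500·sin(180°/12) = 27.95 mm); Merging all regions: the regions partially overlap (shared area 30.38 mm²), so the edge portions inside another operand are dropped and the merged outline is re-measured after clipping — boundary = 73.98 mm; the cube at (-1, 2.5) is not intersected at this z (z outside [13, 31.5]); Subtracting the remaining from the first: none of the subtracted shapes is present at this height, so the result so far is unchanged — boundary = 73.98 mm; (rotated 60° about Z; rotation is an isometry so areas/perimeters/island counts are preserved). Overall, the cross-section is a single solid region. Total boundary length (outer) = 73.98 mm.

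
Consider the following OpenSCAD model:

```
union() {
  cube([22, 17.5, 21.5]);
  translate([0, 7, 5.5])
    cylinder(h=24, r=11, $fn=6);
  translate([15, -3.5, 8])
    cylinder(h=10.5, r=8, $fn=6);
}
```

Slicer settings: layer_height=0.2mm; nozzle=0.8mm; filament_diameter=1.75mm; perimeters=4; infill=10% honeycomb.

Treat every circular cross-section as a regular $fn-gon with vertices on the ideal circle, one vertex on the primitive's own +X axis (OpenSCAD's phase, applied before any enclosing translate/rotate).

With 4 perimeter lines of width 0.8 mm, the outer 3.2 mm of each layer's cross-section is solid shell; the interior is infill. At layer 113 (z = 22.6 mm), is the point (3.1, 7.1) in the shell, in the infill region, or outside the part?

infill

At z = 22.6 mm: the cube does not reach this height (z outside [0, 21.5]); the r=11 cylinder at (0, 7) gives a regular 6-gon of circumradius 11 (constant along its height); the cylinder at (15, -3.5) is not intersected at this z (z outside [8, 18.5]); Combining (union): only the r=11 cylinder at (0, 7) is present, so the union is just that shape — 1 connected region. Overall, the cross-section is a single solid region. The nearest boundary edge runs (11.00, 7.00)→(5.50, 16.53); distance from the point to it = 6.79 mm. The point is inside the cross-section and 6.79 mm from the nearest boundary — more than the 3.2 mm shell width (4 × 0.8), so it's in the infill interior.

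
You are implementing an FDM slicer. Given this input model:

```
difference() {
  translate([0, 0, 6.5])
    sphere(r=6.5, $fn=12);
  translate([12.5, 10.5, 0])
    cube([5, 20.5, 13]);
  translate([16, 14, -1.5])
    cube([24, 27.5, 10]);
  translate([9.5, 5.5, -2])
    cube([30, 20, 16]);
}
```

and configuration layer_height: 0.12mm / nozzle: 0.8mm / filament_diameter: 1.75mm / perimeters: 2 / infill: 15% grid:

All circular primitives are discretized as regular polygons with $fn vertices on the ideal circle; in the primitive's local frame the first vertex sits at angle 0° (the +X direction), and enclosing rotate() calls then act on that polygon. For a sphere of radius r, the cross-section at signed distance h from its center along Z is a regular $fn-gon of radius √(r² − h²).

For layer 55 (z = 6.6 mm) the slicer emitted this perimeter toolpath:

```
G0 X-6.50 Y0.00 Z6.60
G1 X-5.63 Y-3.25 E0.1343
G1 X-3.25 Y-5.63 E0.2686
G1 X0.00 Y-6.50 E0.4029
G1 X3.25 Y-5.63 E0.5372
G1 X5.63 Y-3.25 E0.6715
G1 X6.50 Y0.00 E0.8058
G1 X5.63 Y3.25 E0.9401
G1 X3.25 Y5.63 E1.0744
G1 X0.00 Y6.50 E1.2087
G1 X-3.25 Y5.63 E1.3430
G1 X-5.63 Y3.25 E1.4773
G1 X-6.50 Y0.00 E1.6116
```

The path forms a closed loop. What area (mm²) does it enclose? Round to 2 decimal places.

Apply the shoelace formula to the sequence of (X, Y) vertices; enclosed area = 126.77 mm².

126.77 mm²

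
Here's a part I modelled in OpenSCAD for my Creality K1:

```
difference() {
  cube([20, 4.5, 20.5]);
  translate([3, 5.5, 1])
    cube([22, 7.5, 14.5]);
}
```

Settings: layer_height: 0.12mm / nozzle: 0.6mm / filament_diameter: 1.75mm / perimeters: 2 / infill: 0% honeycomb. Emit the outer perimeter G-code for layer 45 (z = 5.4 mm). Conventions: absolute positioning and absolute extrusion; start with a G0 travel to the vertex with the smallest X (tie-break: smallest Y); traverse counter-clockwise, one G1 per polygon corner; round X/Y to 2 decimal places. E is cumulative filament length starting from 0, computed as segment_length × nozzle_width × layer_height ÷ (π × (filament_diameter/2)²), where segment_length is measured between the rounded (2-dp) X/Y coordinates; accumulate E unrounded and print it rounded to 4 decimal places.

At z = 5.4 mm: the cube is present — its section is the full 20×4.5 rectangle; the cube at (3, 5.5) is present — its section is the full 22×7.5 rectangle; Subtracting the remaining from the first: starting from the 20×4.5 cube, the 22×7.5 cube at (3, 5.5) misses the remaining region (no effect) — 1 connected region. The outline is a single polygon with 4 vertices. Extrusion per mm of travel: 0.6 × 0.12 / (π × 0.875²) = 0.029934. Accumulating E over each segment gives final E = 1.4668.

G0 X0.00 Y0.00 Z5.40
G1 X20.00 Y0.00 E0.5987
G1 X20.00 Y4.50 E0.7334
G1 X0.00 Y4.50 E1.3321
G1 X0.00 Y0.00 E1.4668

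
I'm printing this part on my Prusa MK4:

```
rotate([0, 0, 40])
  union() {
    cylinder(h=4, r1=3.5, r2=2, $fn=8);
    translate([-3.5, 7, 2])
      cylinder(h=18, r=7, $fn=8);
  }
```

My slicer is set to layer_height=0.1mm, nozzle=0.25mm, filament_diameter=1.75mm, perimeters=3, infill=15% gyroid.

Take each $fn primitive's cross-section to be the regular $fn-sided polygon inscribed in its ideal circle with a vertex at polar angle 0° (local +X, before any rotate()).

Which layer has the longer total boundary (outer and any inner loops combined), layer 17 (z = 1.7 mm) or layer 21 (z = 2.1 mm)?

layer 21 (z = 2.1 mm)

Layer 17 (z = 1.7): the cone: at t=0.425 of its height the radius interpolates to r₁+(r₂−r₁)t = 2.862, giving a regular 8-gon of that circumradius (perimeter = 2·8·2.862·sin(180°/8) = 17.53 mm); the cylinder at (-3.5, 7) is absent (z outside [2, 20]); Merging all regions: only the cone is present, so the union is just that shape — boundary = 17.53 mm; (rotated 40° about Z; rotation is an isometry so areas/perimeters/island counts are preserved). So its perimeter = 17.53 mm. Layer 21 (z = 2.1): the cone: at t=0.525 of its height the radius interpolates to r₁+(r₂−r₁)t = 2.712, giving a regular 8-gon of that circumradius (perimeter = 2·8·2.712·sin(180°/8) = 16.61 mm); the r=7 cylinder at (-3.5, 7) contributes a regular 8-gon of circumradius 7 (perimeter = 2·8·7.000·sin(180°/8) = 42.86 mm); Combining (union): the regions partially overlap (shared area 3.78 mm²), so the edge portions inside another operand are dropped and the merged outline is re-measured after clipping — boundary = 49.76 mm; (rotated 40° about Z; rotation is an isometry so areas/perimeters/island counts are preserved). So its perimeter = 49.76 mm. Layer 21 is larger (49.76 vs 17.53 mm).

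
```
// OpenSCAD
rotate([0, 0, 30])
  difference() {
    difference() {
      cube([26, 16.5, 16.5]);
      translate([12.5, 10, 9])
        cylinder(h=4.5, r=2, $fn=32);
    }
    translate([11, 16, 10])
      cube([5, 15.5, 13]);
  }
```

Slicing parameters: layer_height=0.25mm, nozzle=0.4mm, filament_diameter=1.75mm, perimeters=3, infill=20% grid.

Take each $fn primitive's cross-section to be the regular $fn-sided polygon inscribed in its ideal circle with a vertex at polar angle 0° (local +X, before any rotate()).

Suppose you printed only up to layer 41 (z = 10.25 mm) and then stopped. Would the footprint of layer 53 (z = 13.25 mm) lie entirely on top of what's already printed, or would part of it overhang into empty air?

Compare the two slices. At z = 10.25: the cube is present — its section is the full 26×16.5 rectangle (area 429.00 mm²); the r=2 cylinder at (12.5, 10) contributes a regular 32-gon of circumradius 2 (area = (32/2)·2.000²·sin(360°/32) = 12.49 mm²); Taking the first minus the rest: starting from the 26×16.5 cube (429.00 mm²), the r=2 cylinder at (12.5, 10) lies wholly inside it (removes its full 12.49 mm² and its 12.55 mm outline becomes a hole wall) — area = 416.51 mm²; the cube at (11, 16) (footprint 5×15.5) is included at this height (area 77.50 mm²); Subtracting the remaining from the first: starting from the result so far (416.51 mm²), the 5×15.5 cube at (11, 16) partially overlaps it — only the 2.50 mm² overlap (of its 77.50 mm²) is removed, clipping the outline — area = 414.01 mm²; (rotated 30° about Z; rotation is an isometry so areas/perimeters/island counts are preserved). At z = 13.25: the cube is present — its section is the full 26×16.5 rectangle (area 429.00 mm²); the r=2 cylinder at (12.5, 10) contributes a regular 32-gon of circumradius 2 (area = (32/2)·2.000²·sin(360°/32) = 12.49 mm²); After the difference (first − rest): starting from the 26×16.5 cube (429.00 mm²), the r=2 cylinder at (12.5, 10) lies wholly inside it (removes its full 12.49 mm² and its 12.55 mm outline becomes a hole wall) — area = 416.51 mm²; the 5×15.5 cube at (11, 16) contributes its full rectangle (area 77.50 mm²); After the difference (first − rest): starting from that combined region (416.51 mm²), the 5×15.5 cube at (11, 16) partially overlaps it — only the 2.50 mm² overlap (of its 77.50 mm²) is removed, clipping the outline — area = 414.01 mm²; (rotated 30° about Z; rotation is an isometry so areas/perimeters/island counts are preserved). Checking containment: the cross-section at z = 13.25 is a subset of the cross-section at z = 10.25.

entirely on top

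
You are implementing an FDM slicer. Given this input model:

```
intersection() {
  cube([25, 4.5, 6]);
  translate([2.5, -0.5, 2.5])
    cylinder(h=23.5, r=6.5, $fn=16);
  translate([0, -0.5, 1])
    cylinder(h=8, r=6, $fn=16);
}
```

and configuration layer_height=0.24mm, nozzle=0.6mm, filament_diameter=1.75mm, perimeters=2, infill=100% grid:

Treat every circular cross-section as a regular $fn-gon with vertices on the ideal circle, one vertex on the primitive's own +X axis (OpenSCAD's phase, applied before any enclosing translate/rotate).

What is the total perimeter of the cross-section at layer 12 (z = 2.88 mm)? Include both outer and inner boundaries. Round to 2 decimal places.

At z = 2.88 mm: the 25×4.5 cube contributes its full rectangle (perimeter 59.00 mm); the cylinder at (2.5, -0.5): section is a regular 16-gon, circumradius r=6.5 (perimeter = 2·16·6.500·sin(180°/16) = 40.58 mm); the cylinder at (0, -0.5): section is a regular 16-gon, circumradius r=6 (perimeter = 2·16·6.000·sin(180°/16) = 37.46 mm); Keeping only the common overlap: the r=6.5 cylinder at (2.5, -0.5) partially overlaps the 25×4.5 cube; clipping to the common part keeps 36.49 mm²; the r=6 cylinder at (0, -0.5) partially overlaps the running intersection; clipping to the common part keeps 22.59 mm² — boundary = 19.05 mm. Overall, the cross-section is a single solid region. Total boundary length (outer) = 19.05 mm.

19.05 mm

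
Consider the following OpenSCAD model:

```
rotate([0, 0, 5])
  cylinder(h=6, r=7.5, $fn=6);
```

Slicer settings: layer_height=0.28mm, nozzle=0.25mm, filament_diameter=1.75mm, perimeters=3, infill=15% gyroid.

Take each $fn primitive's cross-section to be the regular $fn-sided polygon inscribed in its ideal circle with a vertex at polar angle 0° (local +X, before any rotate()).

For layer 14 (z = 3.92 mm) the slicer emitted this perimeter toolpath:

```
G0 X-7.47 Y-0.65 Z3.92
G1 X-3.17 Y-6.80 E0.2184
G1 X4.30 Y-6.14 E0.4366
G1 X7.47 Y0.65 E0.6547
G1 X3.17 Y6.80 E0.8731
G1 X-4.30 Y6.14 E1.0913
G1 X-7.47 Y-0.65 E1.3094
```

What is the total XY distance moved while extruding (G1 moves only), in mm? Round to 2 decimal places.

44.99 mm

Sum the Euclidean lengths of each G1 segment: total = 44.99 mm.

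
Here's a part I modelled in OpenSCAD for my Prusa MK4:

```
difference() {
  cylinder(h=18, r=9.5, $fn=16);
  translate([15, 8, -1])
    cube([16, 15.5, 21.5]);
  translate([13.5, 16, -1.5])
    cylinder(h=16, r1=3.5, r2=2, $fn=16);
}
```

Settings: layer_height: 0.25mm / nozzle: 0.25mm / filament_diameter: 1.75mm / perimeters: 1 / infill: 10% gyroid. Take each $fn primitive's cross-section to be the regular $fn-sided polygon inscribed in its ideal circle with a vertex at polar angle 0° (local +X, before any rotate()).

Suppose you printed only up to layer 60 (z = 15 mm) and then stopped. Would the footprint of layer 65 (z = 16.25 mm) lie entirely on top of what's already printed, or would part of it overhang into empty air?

entirely on top

Compare the two slices. At z = 15: the r=9.5 cylinder contributes a regular 16-gon of circumradius 9.5 (area = (16/2)·9.500²·sin(360°/16) = 276.30 mm²); the 16×15.5 cube at (15, 8) contributes its full rectangle (area 248.00 mm²); the cone at (13.5, 16) is not intersected at this z (z outside [-1.5, 14.5]); Subtracting the remaining from the first: starting from the r=9.5 cylinder (276.30 mm²), the 16×15.5 cube at (15, 8) misses the remaining region (no effect) — area = 276.30 mm². At z = 16.25: the r=9.5 cylinder contributes a regular 16-gon of circumradius 9.5 (area = (16/2)·9.500²·sin(360°/16) = 276.30 mm²); the 16×15.5 cube at (15, 8) contributes its full rectangle (area 248.00 mm²); the cone at (13.5, 16) does not reach this height (z outside [-1.5, 14.5]); Taking the first minus the rest: starting from the r=9.5 cylinder (276.30 mm²), the 16×15.5 cube at (15, 8) misses the remaining region (no effect) — area = 276.30 mm². Checking containment: the cross-section at z = 16.25 is a subset of the cross-section at z = 15.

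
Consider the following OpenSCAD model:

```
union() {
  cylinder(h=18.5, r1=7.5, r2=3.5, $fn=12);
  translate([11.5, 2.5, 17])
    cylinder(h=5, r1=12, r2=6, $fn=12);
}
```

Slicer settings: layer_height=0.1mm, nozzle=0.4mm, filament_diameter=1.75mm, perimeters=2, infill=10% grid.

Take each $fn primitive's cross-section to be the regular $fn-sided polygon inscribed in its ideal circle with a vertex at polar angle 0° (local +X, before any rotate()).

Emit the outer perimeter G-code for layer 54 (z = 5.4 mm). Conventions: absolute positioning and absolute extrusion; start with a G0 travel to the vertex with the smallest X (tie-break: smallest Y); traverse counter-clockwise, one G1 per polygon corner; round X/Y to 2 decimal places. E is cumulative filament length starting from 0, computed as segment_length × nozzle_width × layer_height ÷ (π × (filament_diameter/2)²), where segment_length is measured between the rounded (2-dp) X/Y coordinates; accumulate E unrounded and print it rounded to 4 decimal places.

At z = 5.4 mm: the cone (r1=7.5→r2=3.5) has section circumradius 6.332 here — a regular 12-gon; the cone at (11.5, 2.5) is absent (z outside [17, 22]); Taking the union: only the cone is present, so the union is just that shape — 1 connected region. The outline is a single polygon with 12 vertices. Extrusion per mm of travel: 0.4 × 0.1 / (π × 0.875²) = 0.016630. Accumulating E over each segment gives final E = 0.6539.

G0 X-6.33 Y0.00 Z5.40
G1 X-5.48 Y-3.17 E0.0546
G1 X-3.17 Y-5.48 E0.1089
G1 X0.00 Y-6.33 E0.1635
G1 X3.17 Y-5.48 E0.2181
G1 X5.48 Y-3.17 E0.2724
G1 X6.33 Y0.00 E0.3270
G1 X5.48 Y3.17 E0.3816
G1 X3.17 Y5.48 E0.4359
G1 X0.00 Y6.33 E0.4905
G1 X-3.17 Y5.48 E0.5450
G1 X-5.48 Y3.17 E0.5994
G1 X-6.33 Y0.00 E0.6539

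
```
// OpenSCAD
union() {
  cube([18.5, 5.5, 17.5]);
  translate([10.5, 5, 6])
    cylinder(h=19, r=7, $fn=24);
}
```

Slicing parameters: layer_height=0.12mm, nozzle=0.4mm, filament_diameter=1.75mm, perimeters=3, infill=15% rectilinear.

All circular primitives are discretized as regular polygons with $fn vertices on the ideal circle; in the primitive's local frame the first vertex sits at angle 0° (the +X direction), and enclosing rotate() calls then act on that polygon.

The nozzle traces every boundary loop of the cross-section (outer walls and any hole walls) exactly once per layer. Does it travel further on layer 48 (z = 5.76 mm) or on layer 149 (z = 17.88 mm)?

Layer 48 (z = 5.76): the 18.5×5.5 cube contributes its full rectangle (perimeter 48.00 mm); the cylinder at (10.5, 5) does not reach this height (z outside [6, 25]); Taking the union: only the 18.5×5.5 cube is present, so the union is just that shape — boundary = 48.00 mm. So its perimeter = 48.00 mm. Layer 149 (z = 17.88): the cube does not reach this height (z outside [0, 17.5]); the r=7 cylinder at (10.5, 5) gives a regular 24-gon of circumradius 7 (constant along its height) (perimeter = 2·24·7.000·sin(180°/24) = 43.86 mm); Combining (union): only the r=7 cylinder at (10.5, 5) is present, so the union is just that shape — boundary = 43.86 mm. So its perimeter = 43.86 mm. Layer 48 is larger (48.00 vs 43.86 mm).

layer 48 (z = 5.76 mm)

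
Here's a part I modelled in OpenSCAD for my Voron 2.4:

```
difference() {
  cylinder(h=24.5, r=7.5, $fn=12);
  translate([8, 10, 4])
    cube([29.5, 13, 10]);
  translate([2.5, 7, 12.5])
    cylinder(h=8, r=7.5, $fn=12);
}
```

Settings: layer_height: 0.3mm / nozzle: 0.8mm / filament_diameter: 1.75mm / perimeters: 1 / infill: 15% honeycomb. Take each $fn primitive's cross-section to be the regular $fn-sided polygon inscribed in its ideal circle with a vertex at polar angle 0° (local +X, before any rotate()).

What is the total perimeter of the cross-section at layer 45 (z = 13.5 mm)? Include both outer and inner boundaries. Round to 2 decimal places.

46.59 mm

At z = 13.5 mm: the r=7.5 cylinder gives a regular 12-gon of circumradius 7.5 (constant along its height) (perimeter = 2·12·7.500·sin(180°/12) = 46.59 mm); the cube at (8, 10) (footprint 29.5×13) is included at this height (perimeter 85.00 mm); the cylinder at (2.5, 7): section is a regular 12-gon, circumradius r=7.5 (perimeter = 2·12·7.500·sin(180°/12) = 46.59 mm); Taking the first minus the rest: starting from the r=7.5 cylinder, the 29.5×13 cube at (8, 10) misses the remaining region (no effect); the r=7.5 cylinder at (2.5, 7) partially overlaps it — only the 64.68 mm² overlap (of its 168.75 mm²) is removed, clipping the outline — boundary = 46.59 mm. Overall, the cross-section is a single solid region. Total boundary length (outer) = 46.59 mm.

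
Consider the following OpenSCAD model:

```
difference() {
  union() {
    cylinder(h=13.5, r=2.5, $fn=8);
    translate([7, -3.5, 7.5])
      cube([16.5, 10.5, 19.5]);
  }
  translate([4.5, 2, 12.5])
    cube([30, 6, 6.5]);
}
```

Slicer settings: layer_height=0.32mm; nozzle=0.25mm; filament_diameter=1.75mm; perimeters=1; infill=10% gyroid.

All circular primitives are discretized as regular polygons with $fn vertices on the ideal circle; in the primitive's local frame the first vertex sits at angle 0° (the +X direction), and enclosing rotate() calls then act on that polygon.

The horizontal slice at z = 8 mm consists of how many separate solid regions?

At z = 8 mm: the r=2.5 cylinder contributes a regular 8-gon of circumradius 2.5; the cube at (7, -3.5) (footprint 16.5×10.5) is included at this height; Combining (union): the 2 present regions are separate (no shared area or edge), so areas and boundary lengths simply add and each stays a separate island — 2 connected regions; the cube at (4.5, 2) is absent (z outside [12.5, 19]); Taking the first minus the rest: none of the subtracted shapes is present at this height, so that combined region is unchanged — 2 connected regions. The result has 2 disconnected regions.

2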